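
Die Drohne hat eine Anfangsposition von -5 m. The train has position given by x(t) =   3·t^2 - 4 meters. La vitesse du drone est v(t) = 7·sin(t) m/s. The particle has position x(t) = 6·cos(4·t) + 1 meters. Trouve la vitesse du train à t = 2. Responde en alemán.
Um dies zu lösen, müssen wir 1 Ableitung unserer Gleichung für die Position x(t) = 3·t^2 - 4 nehmen. Mit d/dt von x(t) finden wir v(t) = 6·t. Mit v(t) = 6·t und Einsetzen von t = 2, finden wir v = 12.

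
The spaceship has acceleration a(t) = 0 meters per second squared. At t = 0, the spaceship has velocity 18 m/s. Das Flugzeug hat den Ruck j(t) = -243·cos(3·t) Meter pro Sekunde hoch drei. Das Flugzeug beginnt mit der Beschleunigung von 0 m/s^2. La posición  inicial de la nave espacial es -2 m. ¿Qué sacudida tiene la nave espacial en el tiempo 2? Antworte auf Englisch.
Starting from acceleration a(t) = 0, we take 1 derivative. The derivative of acceleration gives jerk: j(t) = 0. Using j(t) = 0 and substituting t = 2, we find j = 0.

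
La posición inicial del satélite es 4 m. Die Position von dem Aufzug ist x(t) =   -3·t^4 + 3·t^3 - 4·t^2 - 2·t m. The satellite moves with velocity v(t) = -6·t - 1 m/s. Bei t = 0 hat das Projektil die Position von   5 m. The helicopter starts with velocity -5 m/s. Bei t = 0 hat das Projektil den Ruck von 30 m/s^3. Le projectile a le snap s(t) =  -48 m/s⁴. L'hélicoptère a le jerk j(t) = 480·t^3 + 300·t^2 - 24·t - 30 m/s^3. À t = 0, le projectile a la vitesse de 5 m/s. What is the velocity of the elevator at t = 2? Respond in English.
We must differentiate our position equation x(t) = -3·t^4 + 3·t^3 - 4·t^2 - 2·t 1 time. The derivative of position gives velocity: v(t) = -12·t^3 + 9·t^2 - 8·t - 2. From the given velocity equation v(t) = -12·t^3 + 9·t^2 - 8·t - 2, we substitute t = 2 to get v = -78.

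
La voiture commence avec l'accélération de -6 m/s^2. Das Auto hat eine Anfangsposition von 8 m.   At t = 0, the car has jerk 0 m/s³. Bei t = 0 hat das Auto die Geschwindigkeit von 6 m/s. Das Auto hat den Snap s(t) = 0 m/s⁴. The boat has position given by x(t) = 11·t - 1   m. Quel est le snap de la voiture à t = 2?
En utilisant s(t) = 0 et en substituant t = 2, nous trouvons s = 0.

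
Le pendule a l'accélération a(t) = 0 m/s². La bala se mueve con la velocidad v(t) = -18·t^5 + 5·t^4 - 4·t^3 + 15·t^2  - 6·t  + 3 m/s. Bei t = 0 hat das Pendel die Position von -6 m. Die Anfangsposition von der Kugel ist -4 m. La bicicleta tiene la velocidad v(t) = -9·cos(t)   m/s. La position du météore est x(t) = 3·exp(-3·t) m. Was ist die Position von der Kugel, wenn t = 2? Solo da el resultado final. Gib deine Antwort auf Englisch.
The position at t = 2 is x = -146.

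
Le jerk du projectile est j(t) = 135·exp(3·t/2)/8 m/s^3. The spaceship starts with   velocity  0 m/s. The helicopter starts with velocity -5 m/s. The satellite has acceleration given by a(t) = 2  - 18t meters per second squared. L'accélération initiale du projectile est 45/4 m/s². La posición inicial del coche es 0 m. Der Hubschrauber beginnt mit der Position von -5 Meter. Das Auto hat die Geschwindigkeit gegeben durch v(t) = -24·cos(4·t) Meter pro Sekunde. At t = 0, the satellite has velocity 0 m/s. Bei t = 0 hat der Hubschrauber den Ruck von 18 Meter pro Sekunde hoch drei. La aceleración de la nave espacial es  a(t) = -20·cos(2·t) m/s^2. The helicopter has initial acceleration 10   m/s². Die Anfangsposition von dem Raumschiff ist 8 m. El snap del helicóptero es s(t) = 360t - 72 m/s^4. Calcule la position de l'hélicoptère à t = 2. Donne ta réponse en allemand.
Wir müssen unsere Gleichung für den Snap s(t) = 360·t - 72 4-mal integrieren. Durch Integration von dem Snap und Verwendung der Anfangsbedingung j(0) = 18, erhalten wir j(t) = 180·t^2 - 72·t + 18. Durch Integration von dem Ruck und Verwendung der Anfangsbedingung a(0) = 10, erhalten wir a(t) = 60·t^3 - 36·t^2 + 18·t + 10. Durch Integration von der Beschleunigung und Verwendung der Anfangsbedingung v(0) = -5, erhalten wir v(t) = 15·t^4 - 12·t^3 + 9·t^2 + 10·t - 5. Durch Integration von der Geschwindigkeit und Verwendung der Anfangsbedingung x(0) = -5, erhalten wir x(t) = 3·t^5 - 3·t^4 + 3·t^3 + 5·t^2 - 5·t - 5. Aus der Gleichung für die Position x(t) = 3·t^5 - 3·t^4 + 3·t^3 + 5·t^2 - 5·t - 5, setzen wir t = 2 ein und erhalten x = 77.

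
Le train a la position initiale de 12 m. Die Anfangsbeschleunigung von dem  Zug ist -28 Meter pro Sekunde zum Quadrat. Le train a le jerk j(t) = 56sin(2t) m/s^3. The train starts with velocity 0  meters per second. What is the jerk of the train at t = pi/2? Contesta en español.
De la ecuación de la sacudida j(t) = 56·sin(2·t), sustituimos t = pi/2 para obtener j = 0.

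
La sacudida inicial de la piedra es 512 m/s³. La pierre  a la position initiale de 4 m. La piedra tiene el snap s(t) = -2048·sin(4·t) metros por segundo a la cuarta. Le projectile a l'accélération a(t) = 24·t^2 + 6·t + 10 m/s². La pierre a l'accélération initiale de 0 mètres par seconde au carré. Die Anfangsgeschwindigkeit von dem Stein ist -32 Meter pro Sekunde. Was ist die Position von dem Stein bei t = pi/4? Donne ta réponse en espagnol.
Partiendo del snap s(t) = -2048·sin(4·t), tomamos 4 antiderivadas. La antiderivada del snap es la sacudida. Usando j(0) = 512, obtenemos j(t) = 512·cos(4·t). Tomando ∫j(t)dt y aplicando a(0) = 0, encontramos a(t) = 128·sin(4·t). La integral de la aceleración, con v(0) = -32, da la velocidad: v(t) = -32·cos(4·t). Tomando ∫v(t)dt y aplicando x(0) = 4, encontramos x(t) = 4 - 8·sin(4·t). Tenemos la posición x(t) = 4 - 8·sin(4·t). Sustituyendo t = pi/4: x(pi/4) = 4.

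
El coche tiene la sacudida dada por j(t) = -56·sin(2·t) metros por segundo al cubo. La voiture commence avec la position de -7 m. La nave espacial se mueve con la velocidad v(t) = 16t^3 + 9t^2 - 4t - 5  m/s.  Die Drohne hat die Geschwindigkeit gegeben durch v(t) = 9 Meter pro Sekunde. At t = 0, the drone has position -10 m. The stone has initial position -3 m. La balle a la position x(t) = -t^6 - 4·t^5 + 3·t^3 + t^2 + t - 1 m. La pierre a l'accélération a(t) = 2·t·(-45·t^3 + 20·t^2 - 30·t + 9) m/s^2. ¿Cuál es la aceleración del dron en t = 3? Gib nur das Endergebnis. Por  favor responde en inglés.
a(3) = 0.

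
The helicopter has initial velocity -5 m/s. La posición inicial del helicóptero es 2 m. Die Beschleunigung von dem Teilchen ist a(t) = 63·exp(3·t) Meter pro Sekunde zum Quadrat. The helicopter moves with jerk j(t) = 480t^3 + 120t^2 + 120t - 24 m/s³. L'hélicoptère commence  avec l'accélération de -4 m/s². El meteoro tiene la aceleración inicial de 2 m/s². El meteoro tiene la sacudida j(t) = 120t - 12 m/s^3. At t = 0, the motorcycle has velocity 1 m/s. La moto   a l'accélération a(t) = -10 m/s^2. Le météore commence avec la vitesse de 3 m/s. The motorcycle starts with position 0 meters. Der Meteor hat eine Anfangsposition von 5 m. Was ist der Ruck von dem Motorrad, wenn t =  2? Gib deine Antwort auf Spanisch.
Partiendo de la aceleración a(t) = -10, tomamos 1 derivada. Tomando d/dt de a(t), encontramos j(t) = 0. Tenemos la sacudida j(t) = 0. Sustituyendo t = 2: j(2) = 0.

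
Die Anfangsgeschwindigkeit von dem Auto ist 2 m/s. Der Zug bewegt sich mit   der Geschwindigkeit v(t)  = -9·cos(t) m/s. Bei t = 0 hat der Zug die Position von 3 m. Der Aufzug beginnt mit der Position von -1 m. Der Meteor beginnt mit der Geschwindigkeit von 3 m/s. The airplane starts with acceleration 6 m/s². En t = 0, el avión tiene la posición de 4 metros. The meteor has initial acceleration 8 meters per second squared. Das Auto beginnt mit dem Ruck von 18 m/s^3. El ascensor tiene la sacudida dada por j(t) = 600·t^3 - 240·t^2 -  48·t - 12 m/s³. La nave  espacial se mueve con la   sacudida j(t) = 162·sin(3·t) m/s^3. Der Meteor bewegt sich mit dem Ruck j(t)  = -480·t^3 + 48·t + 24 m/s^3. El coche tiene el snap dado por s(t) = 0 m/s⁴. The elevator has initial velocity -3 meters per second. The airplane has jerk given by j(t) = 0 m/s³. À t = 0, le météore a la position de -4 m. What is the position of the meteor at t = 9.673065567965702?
Starting from jerk j(t) = -480·t^3 + 48·t + 24, we take 3 antiderivatives. Taking ∫j(t)dt and applying a(0) = 8, we find a(t) = -120·t^4 + 24·t^2 + 24·t + 8. The antiderivative of acceleration is velocity. Using v(0) = 3, we get v(t) = -24·t^5 + 8·t^3 + 12·t^2 + 8·t + 3. Finding the integral of v(t) and using x(0) = -4: x(t) = -4·t^6 + 2·t^4 + 4·t^3 + 4·t^2 + 3·t - 4. From the given position equation x(t) = -4·t^6 + 2·t^4 + 4·t^3 + 4·t^2 + 3·t - 4, we substitute t = 9.673065567965702 to get x = -3255231.44045197.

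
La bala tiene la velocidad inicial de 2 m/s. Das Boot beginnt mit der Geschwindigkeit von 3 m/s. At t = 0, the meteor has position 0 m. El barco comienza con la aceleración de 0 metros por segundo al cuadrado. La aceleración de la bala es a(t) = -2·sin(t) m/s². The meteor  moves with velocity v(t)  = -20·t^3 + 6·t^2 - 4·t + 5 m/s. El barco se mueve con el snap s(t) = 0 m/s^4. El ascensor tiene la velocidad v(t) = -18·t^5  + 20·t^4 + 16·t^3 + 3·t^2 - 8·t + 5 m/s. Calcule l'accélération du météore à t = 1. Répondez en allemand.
Um dies zu lösen, müssen wir 1 Ableitung unserer Gleichung für die Geschwindigkeit v(t) = -20·t^3 + 6·t^2 - 4·t + 5 nehmen. Mit d/dt von v(t) finden wir a(t) = -60·t^2 + 12·t - 4. Aus der Gleichung für die Beschleunigung a(t) = -60·t^2 + 12·t - 4, setzen wir t = 1 ein und erhalten a = -52.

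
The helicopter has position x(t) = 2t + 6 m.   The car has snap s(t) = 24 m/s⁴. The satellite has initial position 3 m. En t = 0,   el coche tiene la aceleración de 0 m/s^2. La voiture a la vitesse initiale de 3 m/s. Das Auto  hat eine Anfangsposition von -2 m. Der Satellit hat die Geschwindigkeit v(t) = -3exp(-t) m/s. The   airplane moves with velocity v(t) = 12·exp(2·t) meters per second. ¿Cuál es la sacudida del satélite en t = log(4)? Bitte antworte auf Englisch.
We must differentiate our velocity equation v(t) = -3·exp(-t) 2 times. Taking d/dt of v(t), we find a(t) = 3·exp(-t). The derivative of acceleration gives jerk: j(t) = -3·exp(-t). We have jerk j(t) = -3·exp(-t). Substituting t = log(4): j(log(4)) = -3/4.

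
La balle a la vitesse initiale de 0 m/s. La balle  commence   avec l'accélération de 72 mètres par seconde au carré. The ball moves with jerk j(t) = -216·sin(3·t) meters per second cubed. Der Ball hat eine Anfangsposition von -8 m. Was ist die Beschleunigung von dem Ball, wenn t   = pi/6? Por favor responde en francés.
Nous devons intégrer notre équation du jerk j(t) = -216·sin(3·t) 1 fois. En intégrant le jerk et en utilisant la condition initiale a(0) = 72, nous obtenons a(t) = 72·cos(3·t). En utilisant a(t) = 72·cos(3·t) et en substituant t = pi/6, nous trouvons a = 0.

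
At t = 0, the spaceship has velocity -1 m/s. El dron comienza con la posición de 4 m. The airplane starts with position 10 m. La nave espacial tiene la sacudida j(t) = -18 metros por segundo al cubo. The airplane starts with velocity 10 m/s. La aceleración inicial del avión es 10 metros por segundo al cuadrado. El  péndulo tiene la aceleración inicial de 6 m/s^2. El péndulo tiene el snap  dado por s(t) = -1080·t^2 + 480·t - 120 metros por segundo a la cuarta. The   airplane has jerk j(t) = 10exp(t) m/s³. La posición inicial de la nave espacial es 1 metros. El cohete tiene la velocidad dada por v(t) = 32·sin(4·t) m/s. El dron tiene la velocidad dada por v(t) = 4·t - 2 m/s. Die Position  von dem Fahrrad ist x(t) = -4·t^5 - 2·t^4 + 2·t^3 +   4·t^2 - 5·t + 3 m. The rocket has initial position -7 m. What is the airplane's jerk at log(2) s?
From the given jerk equation j(t) = 10·exp(t), we substitute t = log(2) to get j = 20.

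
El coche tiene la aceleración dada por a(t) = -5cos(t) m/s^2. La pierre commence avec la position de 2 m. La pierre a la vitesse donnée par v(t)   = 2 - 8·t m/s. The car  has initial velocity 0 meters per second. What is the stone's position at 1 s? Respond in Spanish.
Debemos encontrar la antiderivada de nuestra ecuación de la velocidad v(t) = 2 - 8·t 1 vez. La antiderivada de la velocidad es la posición. Usando x(0) = 2, obtenemos x(t) = -4·t^2 + 2·t + 2. De la ecuación de la posición x(t) = -4·t^2 + 2·t + 2, sustituimos t = 1 para obtener x = 0.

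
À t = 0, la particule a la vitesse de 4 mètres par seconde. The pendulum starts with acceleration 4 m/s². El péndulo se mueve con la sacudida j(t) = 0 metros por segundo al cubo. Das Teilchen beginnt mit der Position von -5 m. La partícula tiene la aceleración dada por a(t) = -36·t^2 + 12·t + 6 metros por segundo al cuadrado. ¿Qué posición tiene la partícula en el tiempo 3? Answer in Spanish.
Debemos encontrar la antiderivada de nuestra ecuación de la aceleración a(t) = -36·t^2 + 12·t + 6 2 veces. La antiderivada de la aceleración, con v(0) = 4, da la velocidad: v(t) = -12·t^3 + 6·t^2 + 6·t + 4. La integral de la velocidad es la posición. Usando x(0) = -5, obtenemos x(t) = -3·t^4 + 2·t^3 + 3·t^2 + 4·t - 5. Tenemos la posición x(t) = -3·t^4 + 2·t^3 + 3·t^2 + 4·t - 5. Sustituyendo t = 3: x(3) = -155.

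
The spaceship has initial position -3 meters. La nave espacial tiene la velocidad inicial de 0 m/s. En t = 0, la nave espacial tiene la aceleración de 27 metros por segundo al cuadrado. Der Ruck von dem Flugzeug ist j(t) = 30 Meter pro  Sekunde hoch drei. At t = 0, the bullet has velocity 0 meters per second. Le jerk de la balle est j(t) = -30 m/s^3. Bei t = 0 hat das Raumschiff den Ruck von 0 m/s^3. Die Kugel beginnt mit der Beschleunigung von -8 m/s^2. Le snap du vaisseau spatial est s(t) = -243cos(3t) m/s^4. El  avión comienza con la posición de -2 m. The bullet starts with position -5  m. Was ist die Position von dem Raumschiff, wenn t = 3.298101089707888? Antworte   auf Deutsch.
Um dies zu lösen, müssen wir 4 Integrale unserer Gleichung für den Snap s(t) = -243·cos(3·t) finden. Durch Integration von dem Snap und Verwendung der Anfangsbedingung j(0) = 0, erhalten wir j(t) = -81·sin(3·t). Durch Integration von dem Ruck und Verwendung der Anfangsbedingung a(0) = 27, erhalten wir a(t) = 27·cos(3·t). Mit ∫a(t)dt und Anwendung von v(0) = 0, finden wir v(t) = 9·sin(3·t). Das Integral von der Geschwindigkeit ist die Position. Mit x(0) = -3 erhalten wir x(t) = -3·cos(3·t). Mit x(t) = -3·cos(3·t) und Einsetzen von t = 3.298101089707888, finden wir x = 2.67534950722165.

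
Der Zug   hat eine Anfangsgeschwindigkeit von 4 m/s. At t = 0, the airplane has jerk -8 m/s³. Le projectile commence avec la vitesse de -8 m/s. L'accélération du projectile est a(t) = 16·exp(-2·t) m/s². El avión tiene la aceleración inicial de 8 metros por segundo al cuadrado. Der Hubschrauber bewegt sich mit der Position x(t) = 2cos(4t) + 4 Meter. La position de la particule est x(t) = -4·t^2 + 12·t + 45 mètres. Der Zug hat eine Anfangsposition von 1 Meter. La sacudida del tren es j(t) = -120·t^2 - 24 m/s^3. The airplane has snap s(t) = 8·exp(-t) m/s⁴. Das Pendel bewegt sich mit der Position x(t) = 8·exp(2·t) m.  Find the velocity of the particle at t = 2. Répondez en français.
En partant de la position x(t) = -4·t^2 + 12·t + 45, nous prenons 1 dérivée. En dérivant la position, nous obtenons la vitesse: v(t) = 12 - 8·t. En utilisant v(t) = 12 - 8·t et en substituant t = 2, nous trouvons v = -4.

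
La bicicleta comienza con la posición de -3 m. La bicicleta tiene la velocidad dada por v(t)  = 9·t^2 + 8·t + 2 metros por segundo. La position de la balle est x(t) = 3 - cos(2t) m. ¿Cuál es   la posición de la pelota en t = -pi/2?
Tenemos la posición x(t) = 3 - cos(2·t). Sustituyendo t = -pi/2: x(-pi/2) = 4.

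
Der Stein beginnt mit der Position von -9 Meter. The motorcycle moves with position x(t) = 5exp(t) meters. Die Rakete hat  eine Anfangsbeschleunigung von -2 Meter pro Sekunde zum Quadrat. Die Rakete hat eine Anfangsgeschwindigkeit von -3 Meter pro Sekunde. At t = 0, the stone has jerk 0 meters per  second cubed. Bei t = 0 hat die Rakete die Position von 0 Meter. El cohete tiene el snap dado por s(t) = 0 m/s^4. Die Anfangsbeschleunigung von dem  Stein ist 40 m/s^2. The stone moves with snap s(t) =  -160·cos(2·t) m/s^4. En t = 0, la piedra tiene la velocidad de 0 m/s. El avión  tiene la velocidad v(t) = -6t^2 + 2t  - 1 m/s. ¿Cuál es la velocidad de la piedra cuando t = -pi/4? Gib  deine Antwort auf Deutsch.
Wir müssen unsere Gleichung für den Snap s(t) = -160·cos(2·t) 3-mal integrieren. Mit ∫s(t)dt und Anwendung von j(0) = 0, finden wir j(t) = -80·sin(2·t). Die Stammfunktion von dem Ruck ist die Beschleunigung. Mit a(0) = 40 erhalten wir a(t) = 40·cos(2·t). Die Stammfunktion von der Beschleunigung ist die Geschwindigkeit. Mit v(0) = 0 erhalten wir v(t) = 20·sin(2·t). Aus der Gleichung für die Geschwindigkeit v(t) = 20·sin(2·t), setzen wir t = -pi/4 ein und erhalten v = -20.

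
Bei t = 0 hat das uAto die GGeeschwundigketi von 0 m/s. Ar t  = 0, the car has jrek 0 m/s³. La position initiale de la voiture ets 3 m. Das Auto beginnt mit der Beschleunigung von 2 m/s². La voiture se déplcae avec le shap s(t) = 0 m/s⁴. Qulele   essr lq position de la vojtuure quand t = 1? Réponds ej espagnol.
Necesitamos integrar nuestra ecuación del snap s(t) = 0 4 veces. La integral del snap es la sacudida. Usando j(0) = 0, obtenemos j(t) = 0. Tomando ∫j(t)dt y aplicando a(0) = 2, encontramos a(t) = 2. Integrando la aceleración y usando la condición inicial v(0) = 0, obtenemos v(t) = 2·t. La integral de la velocidad, con x(0) = 3, da la posición: x(t) = t^2 + 3. Tenemos la posición x(t) = t^2 + 3. Sustituyendo t = 1: x(1) = 4.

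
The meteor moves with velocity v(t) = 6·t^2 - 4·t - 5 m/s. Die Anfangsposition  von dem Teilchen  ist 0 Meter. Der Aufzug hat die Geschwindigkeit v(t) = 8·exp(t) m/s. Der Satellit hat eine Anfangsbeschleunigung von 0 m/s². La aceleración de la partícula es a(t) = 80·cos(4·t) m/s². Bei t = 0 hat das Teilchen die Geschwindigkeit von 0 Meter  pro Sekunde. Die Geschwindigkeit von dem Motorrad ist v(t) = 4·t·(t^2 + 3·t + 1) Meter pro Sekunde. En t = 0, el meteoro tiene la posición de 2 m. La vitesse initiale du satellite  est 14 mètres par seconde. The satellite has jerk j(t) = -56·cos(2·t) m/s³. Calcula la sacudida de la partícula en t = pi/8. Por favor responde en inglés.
Starting from acceleration a(t) = 80·cos(4·t), we take 1 derivative. The derivative of acceleration gives jerk: j(t) = -320·sin(4·t). Using j(t) = -320·sin(4·t) and substituting t = pi/8, we find j = -320.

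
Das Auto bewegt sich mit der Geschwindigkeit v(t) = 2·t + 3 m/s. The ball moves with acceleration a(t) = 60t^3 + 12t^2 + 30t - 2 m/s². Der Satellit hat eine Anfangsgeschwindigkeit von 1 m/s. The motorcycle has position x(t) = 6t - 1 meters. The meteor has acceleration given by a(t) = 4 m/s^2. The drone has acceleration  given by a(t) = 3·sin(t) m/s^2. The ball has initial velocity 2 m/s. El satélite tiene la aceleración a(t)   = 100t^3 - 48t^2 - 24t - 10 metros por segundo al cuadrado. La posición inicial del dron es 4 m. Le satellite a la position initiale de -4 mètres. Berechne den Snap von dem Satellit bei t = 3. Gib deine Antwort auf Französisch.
En partant de l'accélération a(t) = 100·t^3 - 48·t^2 - 24·t - 10, nous prenons 2 dérivées. En prenant d/dt de a(t), nous trouvons j(t) = 300·t^2 - 96·t - 24. En dérivant le jerk, nous obtenons le snap: s(t) = 600·t - 96. En utilisant s(t) = 600·t - 96 et en substituant t = 3, nous trouvons s = 1704.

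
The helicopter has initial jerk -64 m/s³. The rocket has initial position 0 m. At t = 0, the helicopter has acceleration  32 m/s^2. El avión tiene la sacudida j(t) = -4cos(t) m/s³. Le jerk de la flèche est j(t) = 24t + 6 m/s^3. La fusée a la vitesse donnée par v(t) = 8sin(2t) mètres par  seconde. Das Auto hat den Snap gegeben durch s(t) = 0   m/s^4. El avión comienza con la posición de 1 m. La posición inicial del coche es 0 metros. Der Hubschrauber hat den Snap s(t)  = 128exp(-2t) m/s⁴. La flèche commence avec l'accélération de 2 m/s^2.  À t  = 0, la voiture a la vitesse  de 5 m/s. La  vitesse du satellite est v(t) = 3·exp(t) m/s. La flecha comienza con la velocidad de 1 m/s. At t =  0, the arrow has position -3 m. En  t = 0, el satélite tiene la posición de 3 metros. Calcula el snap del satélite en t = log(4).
Debemos derivar nuestra ecuación de la velocidad v(t) = 3·exp(t) 3 veces. La derivada de la velocidad da la aceleración: a(t) = 3·exp(t). Tomando d/dt de a(t), encontramos j(t) = 3·exp(t). Tomando d/dt de j(t), encontramos s(t) = 3·exp(t). Tenemos el snap s(t) = 3·exp(t). Sustituyendo t = log(4): s(log(4)) = 12.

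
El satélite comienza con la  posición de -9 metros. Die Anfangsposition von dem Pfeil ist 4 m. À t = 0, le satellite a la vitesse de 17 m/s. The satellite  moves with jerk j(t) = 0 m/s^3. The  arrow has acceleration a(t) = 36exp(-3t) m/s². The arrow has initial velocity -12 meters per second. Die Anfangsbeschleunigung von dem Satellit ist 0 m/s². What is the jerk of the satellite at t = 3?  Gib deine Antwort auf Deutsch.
Mit j(t) = 0 und Einsetzen von t = 3, finden wir j = 0.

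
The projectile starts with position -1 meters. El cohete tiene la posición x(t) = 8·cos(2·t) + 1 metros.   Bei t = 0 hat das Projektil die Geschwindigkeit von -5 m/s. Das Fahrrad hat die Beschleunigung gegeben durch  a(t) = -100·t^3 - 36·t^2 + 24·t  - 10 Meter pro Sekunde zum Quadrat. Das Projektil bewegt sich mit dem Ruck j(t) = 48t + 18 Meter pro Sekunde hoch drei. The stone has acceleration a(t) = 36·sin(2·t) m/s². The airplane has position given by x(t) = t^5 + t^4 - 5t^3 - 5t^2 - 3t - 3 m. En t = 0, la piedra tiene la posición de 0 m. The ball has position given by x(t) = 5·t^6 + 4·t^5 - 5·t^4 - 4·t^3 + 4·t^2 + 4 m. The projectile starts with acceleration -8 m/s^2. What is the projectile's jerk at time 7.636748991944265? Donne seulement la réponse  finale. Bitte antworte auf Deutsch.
Bei t = 7.636748991944265, j = 384.563951613325.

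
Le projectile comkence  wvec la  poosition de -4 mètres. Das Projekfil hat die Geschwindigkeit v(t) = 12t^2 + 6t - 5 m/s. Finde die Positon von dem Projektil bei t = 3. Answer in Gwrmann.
Um dies zu lösen, müssen wir 1 Stammfunktion unserer Gleichung für die Geschwindigkeit v(t) = 12·t^2 + 6·t - 5 finden. Mit ∫v(t)dt und Anwendung von x(0) = -4, finden wir x(t) = 4·t^3 + 3·t^2 - 5·t - 4. Wir haben die Position x(t) = 4·t^3 + 3·t^2 - 5·t - 4. Durch Einsetzen von t = 3: x(3) = 116.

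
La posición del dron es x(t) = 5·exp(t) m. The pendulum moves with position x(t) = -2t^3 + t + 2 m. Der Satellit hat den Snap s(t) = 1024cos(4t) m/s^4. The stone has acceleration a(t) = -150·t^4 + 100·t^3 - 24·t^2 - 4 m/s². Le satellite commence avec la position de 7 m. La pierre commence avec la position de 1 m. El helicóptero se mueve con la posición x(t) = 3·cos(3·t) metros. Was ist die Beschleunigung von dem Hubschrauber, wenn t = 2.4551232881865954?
Ausgehend von der Position x(t) = 3·cos(3·t), nehmen wir 2 Ableitungen. Die Ableitung von der Position ergibt die Geschwindigkeit: v(t) = -9·sin(3·t). Die Ableitung von der Geschwindigkeit ergibt die Beschleunigung: a(t) = -27·cos(3·t). Wir haben die Beschleunigung a(t) = -27·cos(3·t). Durch Einsetzen von t = 2.4551232881865954: a(2.4551232881865954) = -12.6738149475386.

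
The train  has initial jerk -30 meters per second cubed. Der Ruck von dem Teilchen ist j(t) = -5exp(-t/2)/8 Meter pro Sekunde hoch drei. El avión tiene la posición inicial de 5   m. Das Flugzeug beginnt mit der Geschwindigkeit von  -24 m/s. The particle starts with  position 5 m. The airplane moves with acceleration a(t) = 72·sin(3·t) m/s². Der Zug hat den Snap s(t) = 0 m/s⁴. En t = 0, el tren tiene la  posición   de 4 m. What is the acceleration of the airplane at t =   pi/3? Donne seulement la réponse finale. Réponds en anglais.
The acceleration at t = pi/3 is a = 0.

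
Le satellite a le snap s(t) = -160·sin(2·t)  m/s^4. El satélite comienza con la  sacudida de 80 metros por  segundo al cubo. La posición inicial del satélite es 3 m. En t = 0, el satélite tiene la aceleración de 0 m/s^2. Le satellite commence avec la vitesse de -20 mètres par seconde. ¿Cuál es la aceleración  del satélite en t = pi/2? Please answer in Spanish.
Necesitamos integrar nuestra ecuación del snap s(t) = -160·sin(2·t) 2 veces. La antiderivada del snap, con j(0) = 80, da la sacudida: j(t) = 80·cos(2·t). La antiderivada de la sacudida es la aceleración. Usando a(0) = 0, obtenemos a(t) = 40·sin(2·t). Tenemos la aceleración a(t) = 40·sin(2·t). Sustituyendo t = pi/2: a(pi/2) = 0.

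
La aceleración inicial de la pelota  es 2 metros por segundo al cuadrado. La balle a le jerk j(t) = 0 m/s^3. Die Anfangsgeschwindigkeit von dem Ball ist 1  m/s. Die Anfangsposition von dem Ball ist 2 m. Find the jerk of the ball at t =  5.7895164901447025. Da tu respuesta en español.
De la ecuación de la sacudida j(t) = 0, sustituimos t = 5.7895164901447025 para obtener j = 0.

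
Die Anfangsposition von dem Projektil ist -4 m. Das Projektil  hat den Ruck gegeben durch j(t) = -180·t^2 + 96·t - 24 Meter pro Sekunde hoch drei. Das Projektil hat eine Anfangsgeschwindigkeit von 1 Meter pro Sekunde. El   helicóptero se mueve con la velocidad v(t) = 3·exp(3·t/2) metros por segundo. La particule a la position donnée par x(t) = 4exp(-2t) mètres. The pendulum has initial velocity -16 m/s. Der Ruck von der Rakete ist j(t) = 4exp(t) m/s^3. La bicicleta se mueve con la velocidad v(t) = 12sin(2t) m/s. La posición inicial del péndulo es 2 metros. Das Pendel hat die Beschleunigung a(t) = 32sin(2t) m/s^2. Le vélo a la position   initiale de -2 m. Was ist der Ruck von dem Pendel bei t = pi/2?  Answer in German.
Ausgehend von der Beschleunigung a(t) = 32·sin(2·t), nehmen wir 1 Ableitung. Die Ableitung von der Beschleunigung ergibt den Ruck: j(t) = 64·cos(2·t). Wir haben den Ruck j(t) = 64·cos(2·t). Durch Einsetzen von t = pi/2: j(pi/2) = -64.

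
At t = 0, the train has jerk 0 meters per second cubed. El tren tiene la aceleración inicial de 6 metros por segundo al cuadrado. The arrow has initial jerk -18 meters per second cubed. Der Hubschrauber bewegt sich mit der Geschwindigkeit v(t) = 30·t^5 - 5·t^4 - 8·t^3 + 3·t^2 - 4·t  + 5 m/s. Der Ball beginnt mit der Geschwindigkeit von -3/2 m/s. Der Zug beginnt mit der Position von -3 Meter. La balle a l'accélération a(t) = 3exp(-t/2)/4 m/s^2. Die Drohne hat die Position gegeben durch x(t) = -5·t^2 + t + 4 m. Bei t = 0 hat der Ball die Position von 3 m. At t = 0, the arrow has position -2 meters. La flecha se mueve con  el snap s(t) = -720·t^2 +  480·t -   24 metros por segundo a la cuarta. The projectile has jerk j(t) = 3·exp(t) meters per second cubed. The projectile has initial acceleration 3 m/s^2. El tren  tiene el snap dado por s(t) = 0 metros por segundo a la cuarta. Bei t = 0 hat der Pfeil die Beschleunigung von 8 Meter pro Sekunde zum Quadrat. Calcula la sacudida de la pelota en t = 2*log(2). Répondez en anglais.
To solve this, we need to take 1 derivative of our acceleration equation a(t) = 3·exp(-t/2)/4. Differentiating acceleration, we get jerk: j(t) = -3·exp(-t/2)/8. Using j(t) = -3·exp(-t/2)/8 and substituting t = 2*log(2), we find j = -3/16.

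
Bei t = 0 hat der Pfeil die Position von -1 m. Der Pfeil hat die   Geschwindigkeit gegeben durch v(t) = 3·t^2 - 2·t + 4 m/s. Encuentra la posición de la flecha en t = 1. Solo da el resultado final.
La posición en t = 1 es x = 3.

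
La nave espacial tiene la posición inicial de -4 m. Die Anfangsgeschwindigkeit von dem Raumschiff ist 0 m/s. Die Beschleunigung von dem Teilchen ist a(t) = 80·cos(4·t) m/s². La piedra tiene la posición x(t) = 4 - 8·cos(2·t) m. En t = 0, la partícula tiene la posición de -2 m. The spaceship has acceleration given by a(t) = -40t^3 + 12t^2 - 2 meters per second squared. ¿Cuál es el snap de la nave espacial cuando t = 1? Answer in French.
En partant de l'accélération a(t) = -40·t^3 + 12·t^2 - 2, nous prenons 2 dérivées. La dérivée de l'accélération donne le jerk: j(t) = -120·t^2 + 24·t. La dérivée du jerk donne le snap: s(t) = 24 - 240·t. Nous avons le snap s(t) = 24 - 240·t. En substituant t = 1: s(1) = -216.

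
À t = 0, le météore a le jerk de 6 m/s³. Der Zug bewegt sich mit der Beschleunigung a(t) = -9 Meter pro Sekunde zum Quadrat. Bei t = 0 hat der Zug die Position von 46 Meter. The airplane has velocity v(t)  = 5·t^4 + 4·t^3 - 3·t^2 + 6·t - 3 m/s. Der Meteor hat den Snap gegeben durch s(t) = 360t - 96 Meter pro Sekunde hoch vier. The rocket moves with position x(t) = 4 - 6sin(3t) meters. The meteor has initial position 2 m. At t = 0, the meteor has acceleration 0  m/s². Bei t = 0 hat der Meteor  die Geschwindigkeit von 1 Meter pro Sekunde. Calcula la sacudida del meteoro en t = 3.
Para resolver esto, necesitamos tomar 1 integral de nuestra ecuación del snap s(t) = 360·t - 96. Integrando el snap y usando la condición inicial j(0) = 6, obtenemos j(t) = 180·t^2 - 96·t + 6. Tenemos la sacudida j(t) = 180·t^2 - 96·t + 6. Sustituyendo t = 3: j(3) = 1338.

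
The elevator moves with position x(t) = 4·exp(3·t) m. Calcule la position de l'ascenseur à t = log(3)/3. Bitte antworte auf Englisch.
Using x(t) = 4·exp(3·t) and substituting t = log(3)/3, we find x = 12.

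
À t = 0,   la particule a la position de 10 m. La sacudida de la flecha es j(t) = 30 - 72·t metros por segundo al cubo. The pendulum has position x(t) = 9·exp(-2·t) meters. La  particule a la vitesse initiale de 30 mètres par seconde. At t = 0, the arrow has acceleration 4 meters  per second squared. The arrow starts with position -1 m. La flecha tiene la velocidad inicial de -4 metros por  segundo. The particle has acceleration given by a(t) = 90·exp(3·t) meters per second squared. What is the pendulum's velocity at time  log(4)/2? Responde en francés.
Pour résoudre ceci, nous devons prendre 1 dérivée de notre équation de la position x(t) = 9·exp(-2·t). En prenant d/dt de x(t), nous trouvons v(t) = -18·exp(-2·t). Nous avons la vitesse v(t) = -18·exp(-2·t). En substituant t = log(4)/2: v(log(4)/2) = -9/2.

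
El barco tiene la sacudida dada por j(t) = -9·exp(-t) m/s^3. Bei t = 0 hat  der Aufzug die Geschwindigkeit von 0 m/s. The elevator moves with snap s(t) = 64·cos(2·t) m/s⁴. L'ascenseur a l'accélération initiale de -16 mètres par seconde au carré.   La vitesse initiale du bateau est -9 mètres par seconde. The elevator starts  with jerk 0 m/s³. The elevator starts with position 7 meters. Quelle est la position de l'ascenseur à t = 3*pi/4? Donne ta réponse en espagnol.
Necesitamos integrar nuestra ecuación del snap s(t) = 64·cos(2·t) 4 veces. Tomando ∫s(t)dt y aplicando j(0) = 0, encontramos j(t) = 32·sin(2·t). La antiderivada de la sacudida, con a(0) = -16, da la aceleración: a(t) = -16·cos(2·t). Integrando la aceleración y usando la condición inicial v(0) = 0, obtenemos v(t) = -8·sin(2·t). La integral de la velocidad, con x(0) = 7, da la posición: x(t) = 4·cos(2·t) + 3. Tenemos la posición x(t) = 4·cos(2·t) + 3. Sustituyendo t = 3*pi/4: x(3*pi/4) = 3.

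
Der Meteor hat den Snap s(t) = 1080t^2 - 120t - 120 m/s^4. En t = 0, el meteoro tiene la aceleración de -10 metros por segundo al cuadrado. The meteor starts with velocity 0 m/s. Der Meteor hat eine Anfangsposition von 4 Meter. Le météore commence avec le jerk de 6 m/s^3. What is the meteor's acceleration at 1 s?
Starting from snap s(t) = 1080·t^2 - 120·t - 120, we take 2 antiderivatives. Integrating snap and using the initial condition j(0) = 6, we get j(t) = 360·t^3 - 60·t^2 - 120·t + 6. Integrating jerk and using the initial condition a(0) = -10, we get a(t) = 90·t^4 - 20·t^3 - 60·t^2 + 6·t - 10. Using a(t) = 90·t^4 - 20·t^3 - 60·t^2 + 6·t - 10 and substituting t = 1, we find a = 6.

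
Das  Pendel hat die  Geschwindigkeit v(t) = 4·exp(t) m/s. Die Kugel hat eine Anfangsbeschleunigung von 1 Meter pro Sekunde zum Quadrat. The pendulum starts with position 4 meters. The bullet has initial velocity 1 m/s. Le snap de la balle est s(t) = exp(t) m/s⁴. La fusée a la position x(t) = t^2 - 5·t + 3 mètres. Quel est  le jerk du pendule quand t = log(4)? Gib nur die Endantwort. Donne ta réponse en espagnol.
En t = log(4), j = 16.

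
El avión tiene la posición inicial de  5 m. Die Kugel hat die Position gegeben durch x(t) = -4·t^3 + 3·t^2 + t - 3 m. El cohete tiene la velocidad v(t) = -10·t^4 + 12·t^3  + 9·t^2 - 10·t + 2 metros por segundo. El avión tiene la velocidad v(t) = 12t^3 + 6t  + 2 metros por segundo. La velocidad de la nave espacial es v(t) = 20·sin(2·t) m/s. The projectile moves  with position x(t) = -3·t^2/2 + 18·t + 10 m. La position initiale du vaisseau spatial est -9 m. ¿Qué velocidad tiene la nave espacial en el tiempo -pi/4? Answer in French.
Nous avons la vitesse v(t) = 20·sin(2·t). En substituant t = -pi/4: v(-pi/4) = -20.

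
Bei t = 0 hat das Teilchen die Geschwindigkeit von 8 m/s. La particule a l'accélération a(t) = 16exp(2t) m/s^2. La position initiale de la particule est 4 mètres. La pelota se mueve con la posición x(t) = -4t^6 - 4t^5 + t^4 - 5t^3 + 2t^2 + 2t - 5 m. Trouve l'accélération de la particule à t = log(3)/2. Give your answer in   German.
Wir haben die Beschleunigung a(t) = 16·exp(2·t). Durch Einsetzen von t = log(3)/2: a(log(3)/2) = 48.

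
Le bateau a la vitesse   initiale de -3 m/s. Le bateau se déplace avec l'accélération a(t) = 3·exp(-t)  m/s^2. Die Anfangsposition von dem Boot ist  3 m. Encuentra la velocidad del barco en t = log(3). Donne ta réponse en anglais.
Starting from acceleration a(t) = 3·exp(-t), we take 1 integral. The antiderivative of acceleration is velocity. Using v(0) = -3, we get v(t) = -3·exp(-t). Using v(t) = -3·exp(-t) and substituting t = log(3), we find v = -1.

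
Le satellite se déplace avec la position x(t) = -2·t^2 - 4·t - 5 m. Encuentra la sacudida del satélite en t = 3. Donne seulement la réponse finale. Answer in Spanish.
La sacudida en t = 3 es j = 0.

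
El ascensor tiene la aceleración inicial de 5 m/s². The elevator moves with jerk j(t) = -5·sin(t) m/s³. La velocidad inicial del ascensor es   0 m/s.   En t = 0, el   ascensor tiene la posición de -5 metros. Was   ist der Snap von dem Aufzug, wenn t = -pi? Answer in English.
We must differentiate our jerk equation j(t) = -5·sin(t) 1 time. Taking d/dt of j(t), we find s(t) = -5·cos(t). Using s(t) = -5·cos(t) and substituting t = -pi, we find s = 5.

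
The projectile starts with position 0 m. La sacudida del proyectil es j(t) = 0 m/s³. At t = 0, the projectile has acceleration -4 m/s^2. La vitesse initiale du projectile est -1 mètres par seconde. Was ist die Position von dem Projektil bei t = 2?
Wir müssen das Integral unserer Gleichung für den Ruck j(t) = 0 3-mal finden. Die Stammfunktion von dem Ruck ist die Beschleunigung. Mit a(0) = -4 erhalten wir a(t) = -4. Durch Integration von der Beschleunigung und Verwendung der Anfangsbedingung v(0) = -1, erhalten wir v(t) = -4·t - 1. Durch Integration von der Geschwindigkeit und Verwendung der Anfangsbedingung x(0) = 0, erhalten wir x(t) = -2·t^2 - t. Wir haben die Position x(t) = -2·t^2 - t. Durch Einsetzen von t = 2: x(2) = -10.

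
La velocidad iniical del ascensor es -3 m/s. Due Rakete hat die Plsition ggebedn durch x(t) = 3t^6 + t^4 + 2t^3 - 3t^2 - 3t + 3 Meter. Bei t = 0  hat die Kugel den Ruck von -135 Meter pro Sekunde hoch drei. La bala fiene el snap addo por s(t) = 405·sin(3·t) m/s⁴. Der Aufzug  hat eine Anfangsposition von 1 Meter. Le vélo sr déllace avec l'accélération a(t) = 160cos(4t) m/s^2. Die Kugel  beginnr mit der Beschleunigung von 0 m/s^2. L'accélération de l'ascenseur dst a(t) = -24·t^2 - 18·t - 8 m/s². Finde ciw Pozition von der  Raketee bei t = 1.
Wir haben die Position x(t) = 3·t^6 + t^4 + 2·t^3 - 3·t^2 - 3·t + 3. Durch Einsetzen von t = 1: x(1) = 3.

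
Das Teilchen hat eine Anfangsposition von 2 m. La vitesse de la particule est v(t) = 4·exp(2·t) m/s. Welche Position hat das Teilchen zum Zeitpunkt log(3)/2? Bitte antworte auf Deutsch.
Um dies zu lösen, müssen wir 1 Integral unserer Gleichung für die Geschwindigkeit v(t) = 4·exp(2·t) finden. Durch Integration von der Geschwindigkeit und Verwendung der Anfangsbedingung x(0) = 2, erhalten wir x(t) = 2·exp(2·t). Aus der Gleichung für die Position x(t) = 2·exp(2·t), setzen wir t = log(3)/2 ein und erhalten x = 6.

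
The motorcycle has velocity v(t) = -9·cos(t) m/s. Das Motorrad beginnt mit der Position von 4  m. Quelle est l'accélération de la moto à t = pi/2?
En partant de la vitesse v(t) = -9·cos(t), nous prenons 1 dérivée. La dérivée de la vitesse donne l'accélération: a(t) = 9·sin(t). En utilisant a(t) = 9·sin(t) et en substituant t = pi/2, nous trouvons a = 9.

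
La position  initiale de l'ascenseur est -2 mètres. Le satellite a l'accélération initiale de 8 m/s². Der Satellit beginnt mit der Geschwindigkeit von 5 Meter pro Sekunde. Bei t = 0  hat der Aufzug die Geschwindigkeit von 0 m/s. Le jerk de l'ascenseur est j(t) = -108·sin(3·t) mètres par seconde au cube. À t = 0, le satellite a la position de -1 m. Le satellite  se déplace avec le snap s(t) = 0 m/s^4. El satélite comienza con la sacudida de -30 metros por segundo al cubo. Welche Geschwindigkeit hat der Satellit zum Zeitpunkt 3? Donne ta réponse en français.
Nous devons trouver l'intégrale de notre équation du snap s(t) = 0 3 fois. En intégrant le snap et en utilisant la condition initiale j(0) = -30, nous obtenons j(t) = -30. En prenant ∫j(t)dt et en appliquant a(0) = 8, nous trouvons a(t) = 8 - 30·t. En prenant ∫a(t)dt et en appliquant v(0) = 5, nous trouvons v(t) = -15·t^2 + 8·t + 5. En utilisant v(t) = -15·t^2 + 8·t + 5 et en substituant t = 3, nous trouvons v = -106.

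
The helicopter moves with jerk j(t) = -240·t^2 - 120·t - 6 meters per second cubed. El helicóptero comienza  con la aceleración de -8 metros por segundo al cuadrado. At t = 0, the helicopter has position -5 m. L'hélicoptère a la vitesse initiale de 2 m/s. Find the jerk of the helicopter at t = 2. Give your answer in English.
From the given jerk equation j(t) = -240·t^2 - 120·t - 6, we substitute t = 2 to get j = -1206.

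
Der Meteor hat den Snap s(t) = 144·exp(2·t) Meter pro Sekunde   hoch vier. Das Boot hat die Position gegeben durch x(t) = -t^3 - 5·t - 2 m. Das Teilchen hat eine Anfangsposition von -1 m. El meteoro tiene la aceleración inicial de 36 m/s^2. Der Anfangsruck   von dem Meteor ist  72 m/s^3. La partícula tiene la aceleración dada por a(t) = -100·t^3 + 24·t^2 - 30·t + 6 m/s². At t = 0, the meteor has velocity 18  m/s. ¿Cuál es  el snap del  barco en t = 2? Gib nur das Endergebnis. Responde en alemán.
s(2) = 0.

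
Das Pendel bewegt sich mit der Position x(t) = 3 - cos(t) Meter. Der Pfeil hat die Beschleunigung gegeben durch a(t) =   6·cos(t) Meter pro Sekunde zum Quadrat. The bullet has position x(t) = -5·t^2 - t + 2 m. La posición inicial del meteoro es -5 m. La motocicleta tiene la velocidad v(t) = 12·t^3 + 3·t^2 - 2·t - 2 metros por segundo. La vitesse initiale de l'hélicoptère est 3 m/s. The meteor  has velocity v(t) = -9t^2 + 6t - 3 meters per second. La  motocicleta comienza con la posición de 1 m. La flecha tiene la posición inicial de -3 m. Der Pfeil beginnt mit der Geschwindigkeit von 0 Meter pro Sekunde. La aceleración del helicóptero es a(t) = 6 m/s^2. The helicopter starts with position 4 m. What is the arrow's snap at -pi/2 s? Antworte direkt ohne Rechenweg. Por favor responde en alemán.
Bei t = -pi/2, s = 0.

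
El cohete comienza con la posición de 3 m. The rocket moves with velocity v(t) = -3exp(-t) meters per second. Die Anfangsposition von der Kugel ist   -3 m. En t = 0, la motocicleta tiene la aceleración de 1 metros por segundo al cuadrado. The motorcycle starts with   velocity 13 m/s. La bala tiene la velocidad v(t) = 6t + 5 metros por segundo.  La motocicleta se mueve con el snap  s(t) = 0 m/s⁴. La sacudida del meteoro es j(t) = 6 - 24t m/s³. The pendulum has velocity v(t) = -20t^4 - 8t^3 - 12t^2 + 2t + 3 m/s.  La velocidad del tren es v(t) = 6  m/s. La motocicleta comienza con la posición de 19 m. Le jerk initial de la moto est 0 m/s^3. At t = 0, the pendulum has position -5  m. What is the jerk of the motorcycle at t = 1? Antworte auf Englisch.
To solve this, we need to take 1 integral of our snap equation s(t) = 0. Taking ∫s(t)dt and applying j(0) = 0, we find j(t) = 0. From the given jerk equation j(t) = 0, we substitute t = 1 to get j = 0.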